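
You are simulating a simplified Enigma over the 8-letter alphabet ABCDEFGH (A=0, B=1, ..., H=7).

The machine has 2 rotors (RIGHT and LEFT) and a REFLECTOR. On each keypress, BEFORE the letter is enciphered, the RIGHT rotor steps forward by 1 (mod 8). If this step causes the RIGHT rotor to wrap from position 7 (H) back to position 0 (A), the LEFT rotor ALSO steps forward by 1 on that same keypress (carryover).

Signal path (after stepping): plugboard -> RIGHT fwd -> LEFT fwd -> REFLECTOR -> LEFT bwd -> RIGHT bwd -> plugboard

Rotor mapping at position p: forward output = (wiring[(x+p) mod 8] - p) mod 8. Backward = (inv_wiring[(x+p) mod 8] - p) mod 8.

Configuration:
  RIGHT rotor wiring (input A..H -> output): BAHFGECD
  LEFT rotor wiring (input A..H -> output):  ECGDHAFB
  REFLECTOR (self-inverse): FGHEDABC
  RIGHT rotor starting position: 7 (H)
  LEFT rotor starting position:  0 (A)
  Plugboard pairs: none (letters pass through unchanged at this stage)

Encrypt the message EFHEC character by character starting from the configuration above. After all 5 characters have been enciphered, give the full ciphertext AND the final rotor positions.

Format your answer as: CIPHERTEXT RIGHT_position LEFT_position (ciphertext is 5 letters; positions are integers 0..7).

Answer: ABFBH 4 1

Derivation:
Char 1 ('E'): step: R->0, L->1 (L advanced); E->plug->E->R->G->L->A->refl->F->L'->B->R'->A->plug->A
Char 2 ('F'): step: R->1, L=1; F->plug->F->R->B->L->F->refl->A->L'->G->R'->B->plug->B
Char 3 ('H'): step: R->2, L=1; H->plug->H->R->G->L->A->refl->F->L'->B->R'->F->plug->F
Char 4 ('E'): step: R->3, L=1; E->plug->E->R->A->L->B->refl->G->L'->D->R'->B->plug->B
Char 5 ('C'): step: R->4, L=1; C->plug->C->R->G->L->A->refl->F->L'->B->R'->H->plug->H
Final: ciphertext=ABFBH, RIGHT=4, LEFT=1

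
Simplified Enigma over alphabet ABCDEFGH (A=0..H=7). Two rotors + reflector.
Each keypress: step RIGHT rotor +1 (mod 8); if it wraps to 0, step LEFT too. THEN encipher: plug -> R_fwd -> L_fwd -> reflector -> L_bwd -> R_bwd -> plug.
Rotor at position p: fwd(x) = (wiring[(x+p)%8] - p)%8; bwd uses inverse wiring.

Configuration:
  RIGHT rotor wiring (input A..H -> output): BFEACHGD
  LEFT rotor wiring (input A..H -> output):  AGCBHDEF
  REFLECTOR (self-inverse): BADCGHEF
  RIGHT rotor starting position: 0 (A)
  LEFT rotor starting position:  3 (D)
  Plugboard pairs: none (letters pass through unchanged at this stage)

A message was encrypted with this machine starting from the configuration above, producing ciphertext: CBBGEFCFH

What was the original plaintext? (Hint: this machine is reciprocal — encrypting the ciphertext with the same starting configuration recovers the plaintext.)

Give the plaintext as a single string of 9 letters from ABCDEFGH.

Answer: FEAFBCAAF

Derivation:
Char 1 ('C'): step: R->1, L=3; C->plug->C->R->H->L->H->refl->F->L'->F->R'->F->plug->F
Char 2 ('B'): step: R->2, L=3; B->plug->B->R->G->L->D->refl->C->L'->E->R'->E->plug->E
Char 3 ('B'): step: R->3, L=3; B->plug->B->R->H->L->H->refl->F->L'->F->R'->A->plug->A
Char 4 ('G'): step: R->4, L=3; G->plug->G->R->A->L->G->refl->E->L'->B->R'->F->plug->F
Char 5 ('E'): step: R->5, L=3; E->plug->E->R->A->L->G->refl->E->L'->B->R'->B->plug->B
Char 6 ('F'): step: R->6, L=3; F->plug->F->R->C->L->A->refl->B->L'->D->R'->C->plug->C
Char 7 ('C'): step: R->7, L=3; C->plug->C->R->G->L->D->refl->C->L'->E->R'->A->plug->A
Char 8 ('F'): step: R->0, L->4 (L advanced); F->plug->F->R->H->L->F->refl->H->L'->B->R'->A->plug->A
Char 9 ('H'): step: R->1, L=4; H->plug->H->R->A->L->D->refl->C->L'->F->R'->F->plug->F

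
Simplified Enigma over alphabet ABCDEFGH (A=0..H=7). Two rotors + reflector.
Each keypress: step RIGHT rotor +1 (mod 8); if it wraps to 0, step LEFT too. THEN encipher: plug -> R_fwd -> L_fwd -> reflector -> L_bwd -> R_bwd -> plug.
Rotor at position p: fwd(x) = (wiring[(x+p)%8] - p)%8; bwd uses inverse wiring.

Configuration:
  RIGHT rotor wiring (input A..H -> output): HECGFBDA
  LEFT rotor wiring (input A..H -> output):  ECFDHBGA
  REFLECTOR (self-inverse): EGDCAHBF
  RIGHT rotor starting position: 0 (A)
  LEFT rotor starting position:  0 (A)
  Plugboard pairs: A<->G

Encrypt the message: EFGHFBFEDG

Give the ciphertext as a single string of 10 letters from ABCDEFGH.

Answer: AAADBECDBC

Derivation:
Char 1 ('E'): step: R->1, L=0; E->plug->E->R->A->L->E->refl->A->L'->H->R'->G->plug->A
Char 2 ('F'): step: R->2, L=0; F->plug->F->R->G->L->G->refl->B->L'->F->R'->G->plug->A
Char 3 ('G'): step: R->3, L=0; G->plug->A->R->D->L->D->refl->C->L'->B->R'->G->plug->A
Char 4 ('H'): step: R->4, L=0; H->plug->H->R->C->L->F->refl->H->L'->E->R'->D->plug->D
Char 5 ('F'): step: R->5, L=0; F->plug->F->R->F->L->B->refl->G->L'->G->R'->B->plug->B
Char 6 ('B'): step: R->6, L=0; B->plug->B->R->C->L->F->refl->H->L'->E->R'->E->plug->E
Char 7 ('F'): step: R->7, L=0; F->plug->F->R->G->L->G->refl->B->L'->F->R'->C->plug->C
Char 8 ('E'): step: R->0, L->1 (L advanced); E->plug->E->R->F->L->F->refl->H->L'->G->R'->D->plug->D
Char 9 ('D'): step: R->1, L=1; D->plug->D->R->E->L->A->refl->E->L'->B->R'->B->plug->B
Char 10 ('G'): step: R->2, L=1; G->plug->A->R->A->L->B->refl->G->L'->D->R'->C->plug->C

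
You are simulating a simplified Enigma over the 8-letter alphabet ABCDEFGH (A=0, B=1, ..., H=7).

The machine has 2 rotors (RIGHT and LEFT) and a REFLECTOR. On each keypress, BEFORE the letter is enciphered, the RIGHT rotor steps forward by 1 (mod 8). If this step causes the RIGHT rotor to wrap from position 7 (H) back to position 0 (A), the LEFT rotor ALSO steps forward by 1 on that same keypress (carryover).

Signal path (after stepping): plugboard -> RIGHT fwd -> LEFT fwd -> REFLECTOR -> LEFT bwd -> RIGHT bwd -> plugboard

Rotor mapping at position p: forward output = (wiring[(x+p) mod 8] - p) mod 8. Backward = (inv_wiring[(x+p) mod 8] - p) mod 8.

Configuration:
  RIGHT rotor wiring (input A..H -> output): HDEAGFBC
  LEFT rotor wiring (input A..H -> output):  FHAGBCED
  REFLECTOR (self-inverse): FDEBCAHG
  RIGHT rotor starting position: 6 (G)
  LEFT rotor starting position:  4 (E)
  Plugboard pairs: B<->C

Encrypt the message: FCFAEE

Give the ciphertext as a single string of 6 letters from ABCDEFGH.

Answer: GDCHFG

Derivation:
Char 1 ('F'): step: R->7, L=4; F->plug->F->R->H->L->C->refl->E->L'->G->R'->G->plug->G
Char 2 ('C'): step: R->0, L->5 (L advanced); C->plug->B->R->D->L->A->refl->F->L'->A->R'->D->plug->D
Char 3 ('F'): step: R->1, L=5; F->plug->F->R->A->L->F->refl->A->L'->D->R'->B->plug->C
Char 4 ('A'): step: R->2, L=5; A->plug->A->R->C->L->G->refl->H->L'->B->R'->H->plug->H
Char 5 ('E'): step: R->3, L=5; E->plug->E->R->H->L->E->refl->C->L'->E->R'->F->plug->F
Char 6 ('E'): step: R->4, L=5; E->plug->E->R->D->L->A->refl->F->L'->A->R'->G->plug->G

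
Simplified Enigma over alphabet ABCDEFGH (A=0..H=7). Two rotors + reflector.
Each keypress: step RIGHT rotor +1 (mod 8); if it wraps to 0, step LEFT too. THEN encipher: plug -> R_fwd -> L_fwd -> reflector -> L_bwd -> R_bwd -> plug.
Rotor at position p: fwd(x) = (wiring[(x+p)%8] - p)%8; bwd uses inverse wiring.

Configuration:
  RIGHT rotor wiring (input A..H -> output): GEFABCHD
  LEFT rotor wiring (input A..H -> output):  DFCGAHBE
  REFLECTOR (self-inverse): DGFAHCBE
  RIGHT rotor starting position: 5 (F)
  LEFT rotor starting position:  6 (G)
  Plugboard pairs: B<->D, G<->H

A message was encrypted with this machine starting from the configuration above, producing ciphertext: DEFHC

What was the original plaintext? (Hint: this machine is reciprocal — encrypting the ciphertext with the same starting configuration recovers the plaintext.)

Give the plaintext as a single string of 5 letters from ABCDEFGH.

Char 1 ('D'): step: R->6, L=6; D->plug->B->R->F->L->A->refl->D->L'->A->R'->C->plug->C
Char 2 ('E'): step: R->7, L=6; E->plug->E->R->B->L->G->refl->B->L'->H->R'->B->plug->D
Char 3 ('F'): step: R->0, L->7 (L advanced); F->plug->F->R->C->L->G->refl->B->L'->F->R'->C->plug->C
Char 4 ('H'): step: R->1, L=7; H->plug->G->R->C->L->G->refl->B->L'->F->R'->H->plug->G
Char 5 ('C'): step: R->2, L=7; C->plug->C->R->H->L->C->refl->F->L'->A->R'->D->plug->B

Answer: CDCGB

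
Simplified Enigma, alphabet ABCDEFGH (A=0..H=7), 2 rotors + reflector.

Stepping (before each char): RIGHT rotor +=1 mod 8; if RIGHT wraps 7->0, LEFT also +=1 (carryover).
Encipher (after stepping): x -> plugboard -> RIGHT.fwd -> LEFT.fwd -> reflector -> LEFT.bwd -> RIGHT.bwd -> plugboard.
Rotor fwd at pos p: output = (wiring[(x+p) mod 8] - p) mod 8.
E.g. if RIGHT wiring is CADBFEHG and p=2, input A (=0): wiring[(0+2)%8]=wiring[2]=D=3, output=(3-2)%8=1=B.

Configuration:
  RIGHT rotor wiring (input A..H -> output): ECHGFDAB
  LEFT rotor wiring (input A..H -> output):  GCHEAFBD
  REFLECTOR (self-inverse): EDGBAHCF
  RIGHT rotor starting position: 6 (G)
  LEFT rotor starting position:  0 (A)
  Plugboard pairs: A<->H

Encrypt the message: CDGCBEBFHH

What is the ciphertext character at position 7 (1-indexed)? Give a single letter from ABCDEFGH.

Char 1 ('C'): step: R->7, L=0; C->plug->C->R->D->L->E->refl->A->L'->E->R'->G->plug->G
Char 2 ('D'): step: R->0, L->1 (L advanced); D->plug->D->R->G->L->C->refl->G->L'->B->R'->H->plug->A
Char 3 ('G'): step: R->1, L=1; G->plug->G->R->A->L->B->refl->D->L'->C->R'->E->plug->E
Char 4 ('C'): step: R->2, L=1; C->plug->C->R->D->L->H->refl->F->L'->H->R'->F->plug->F
Char 5 ('B'): step: R->3, L=1; B->plug->B->R->C->L->D->refl->B->L'->A->R'->C->plug->C
Char 6 ('E'): step: R->4, L=1; E->plug->E->R->A->L->B->refl->D->L'->C->R'->H->plug->A
Char 7 ('B'): step: R->5, L=1; B->plug->B->R->D->L->H->refl->F->L'->H->R'->D->plug->D

D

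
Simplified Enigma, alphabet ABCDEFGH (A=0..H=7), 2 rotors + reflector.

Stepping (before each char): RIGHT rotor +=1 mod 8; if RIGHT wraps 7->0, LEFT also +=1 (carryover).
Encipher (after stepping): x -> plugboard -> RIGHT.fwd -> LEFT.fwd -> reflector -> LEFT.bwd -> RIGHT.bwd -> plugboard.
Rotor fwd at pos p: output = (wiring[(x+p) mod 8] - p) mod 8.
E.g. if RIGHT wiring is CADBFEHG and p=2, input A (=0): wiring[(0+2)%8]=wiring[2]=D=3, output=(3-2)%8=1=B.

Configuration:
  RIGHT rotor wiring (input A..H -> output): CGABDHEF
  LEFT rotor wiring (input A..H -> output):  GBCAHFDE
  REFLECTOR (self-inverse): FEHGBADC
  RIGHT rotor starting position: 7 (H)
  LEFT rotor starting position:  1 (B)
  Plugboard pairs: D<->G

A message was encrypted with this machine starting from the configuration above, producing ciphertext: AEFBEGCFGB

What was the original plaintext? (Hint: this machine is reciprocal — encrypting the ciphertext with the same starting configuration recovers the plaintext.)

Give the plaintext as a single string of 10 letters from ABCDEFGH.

Answer: CDCEDBAADG

Derivation:
Char 1 ('A'): step: R->0, L->2 (L advanced); A->plug->A->R->C->L->F->refl->A->L'->A->R'->C->plug->C
Char 2 ('E'): step: R->1, L=2; E->plug->E->R->G->L->E->refl->B->L'->E->R'->G->plug->D
Char 3 ('F'): step: R->2, L=2; F->plug->F->R->D->L->D->refl->G->L'->B->R'->C->plug->C
Char 4 ('B'): step: R->3, L=2; B->plug->B->R->A->L->A->refl->F->L'->C->R'->E->plug->E
Char 5 ('E'): step: R->4, L=2; E->plug->E->R->G->L->E->refl->B->L'->E->R'->G->plug->D
Char 6 ('G'): step: R->5, L=2; G->plug->D->R->F->L->C->refl->H->L'->H->R'->B->plug->B
Char 7 ('C'): step: R->6, L=2; C->plug->C->R->E->L->B->refl->E->L'->G->R'->A->plug->A
Char 8 ('F'): step: R->7, L=2; F->plug->F->R->E->L->B->refl->E->L'->G->R'->A->plug->A
Char 9 ('G'): step: R->0, L->3 (L advanced); G->plug->D->R->B->L->E->refl->B->L'->E->R'->G->plug->D
Char 10 ('B'): step: R->1, L=3; B->plug->B->R->H->L->H->refl->C->L'->C->R'->D->plug->G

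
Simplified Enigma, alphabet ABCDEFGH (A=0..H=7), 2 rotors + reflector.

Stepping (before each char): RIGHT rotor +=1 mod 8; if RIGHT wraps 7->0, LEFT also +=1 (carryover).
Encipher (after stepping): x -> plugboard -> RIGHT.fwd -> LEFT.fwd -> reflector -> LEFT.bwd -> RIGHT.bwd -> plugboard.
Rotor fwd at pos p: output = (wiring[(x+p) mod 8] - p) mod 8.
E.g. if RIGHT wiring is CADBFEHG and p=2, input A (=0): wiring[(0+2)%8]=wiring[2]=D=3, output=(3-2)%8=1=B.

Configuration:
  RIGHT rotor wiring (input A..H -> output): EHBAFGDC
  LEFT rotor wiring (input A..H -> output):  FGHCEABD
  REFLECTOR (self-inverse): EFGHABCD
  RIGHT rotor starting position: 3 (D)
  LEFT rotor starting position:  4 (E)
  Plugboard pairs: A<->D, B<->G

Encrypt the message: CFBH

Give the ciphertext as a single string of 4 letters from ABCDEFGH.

Char 1 ('C'): step: R->4, L=4; C->plug->C->R->H->L->G->refl->C->L'->F->R'->G->plug->B
Char 2 ('F'): step: R->5, L=4; F->plug->F->R->E->L->B->refl->F->L'->C->R'->E->plug->E
Char 3 ('B'): step: R->6, L=4; B->plug->G->R->H->L->G->refl->C->L'->F->R'->A->plug->D
Char 4 ('H'): step: R->7, L=4; H->plug->H->R->E->L->B->refl->F->L'->C->R'->D->plug->A

Answer: BEDA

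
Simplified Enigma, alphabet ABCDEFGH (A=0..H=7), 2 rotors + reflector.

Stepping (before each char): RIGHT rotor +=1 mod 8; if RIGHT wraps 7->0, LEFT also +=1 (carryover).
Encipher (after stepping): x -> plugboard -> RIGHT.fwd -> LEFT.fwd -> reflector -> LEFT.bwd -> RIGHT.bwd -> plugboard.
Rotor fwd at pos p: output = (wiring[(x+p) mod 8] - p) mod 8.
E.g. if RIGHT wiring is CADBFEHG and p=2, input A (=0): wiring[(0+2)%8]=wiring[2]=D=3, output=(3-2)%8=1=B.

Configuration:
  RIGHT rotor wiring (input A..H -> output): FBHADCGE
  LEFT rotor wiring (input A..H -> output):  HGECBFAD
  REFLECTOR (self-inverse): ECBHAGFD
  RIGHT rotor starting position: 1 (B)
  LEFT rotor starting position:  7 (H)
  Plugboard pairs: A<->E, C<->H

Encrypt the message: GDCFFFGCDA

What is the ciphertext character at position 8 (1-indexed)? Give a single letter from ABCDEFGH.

Char 1 ('G'): step: R->2, L=7; G->plug->G->R->D->L->F->refl->G->L'->G->R'->B->plug->B
Char 2 ('D'): step: R->3, L=7; D->plug->D->R->D->L->F->refl->G->L'->G->R'->G->plug->G
Char 3 ('C'): step: R->4, L=7; C->plug->H->R->E->L->D->refl->H->L'->C->R'->C->plug->H
Char 4 ('F'): step: R->5, L=7; F->plug->F->R->C->L->H->refl->D->L'->E->R'->E->plug->A
Char 5 ('F'): step: R->6, L=7; F->plug->F->R->C->L->H->refl->D->L'->E->R'->H->plug->C
Char 6 ('F'): step: R->7, L=7; F->plug->F->R->E->L->D->refl->H->L'->C->R'->C->plug->H
Char 7 ('G'): step: R->0, L->0 (L advanced); G->plug->G->R->G->L->A->refl->E->L'->C->R'->F->plug->F
Char 8 ('C'): step: R->1, L=0; C->plug->H->R->E->L->B->refl->C->L'->D->R'->G->plug->G

G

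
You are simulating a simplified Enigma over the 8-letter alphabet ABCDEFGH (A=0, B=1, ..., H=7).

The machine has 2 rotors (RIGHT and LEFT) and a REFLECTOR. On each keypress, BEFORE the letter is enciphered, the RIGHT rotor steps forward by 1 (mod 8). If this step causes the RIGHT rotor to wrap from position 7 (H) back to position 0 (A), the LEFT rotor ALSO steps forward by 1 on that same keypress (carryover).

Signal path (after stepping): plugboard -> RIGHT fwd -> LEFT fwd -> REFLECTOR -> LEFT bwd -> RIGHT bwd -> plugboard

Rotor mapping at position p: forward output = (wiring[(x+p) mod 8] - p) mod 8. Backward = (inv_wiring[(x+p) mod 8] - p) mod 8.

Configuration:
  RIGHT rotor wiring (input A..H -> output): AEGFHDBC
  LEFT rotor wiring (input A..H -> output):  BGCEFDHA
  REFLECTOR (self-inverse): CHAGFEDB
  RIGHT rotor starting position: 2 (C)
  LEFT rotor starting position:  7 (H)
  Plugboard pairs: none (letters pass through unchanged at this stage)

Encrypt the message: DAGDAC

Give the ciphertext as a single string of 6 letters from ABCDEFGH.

Answer: BCHBCA

Derivation:
Char 1 ('D'): step: R->3, L=7; D->plug->D->R->G->L->E->refl->F->L'->E->R'->B->plug->B
Char 2 ('A'): step: R->4, L=7; A->plug->A->R->D->L->D->refl->G->L'->F->R'->C->plug->C
Char 3 ('G'): step: R->5, L=7; G->plug->G->R->A->L->B->refl->H->L'->C->R'->H->plug->H
Char 4 ('D'): step: R->6, L=7; D->plug->D->R->G->L->E->refl->F->L'->E->R'->B->plug->B
Char 5 ('A'): step: R->7, L=7; A->plug->A->R->D->L->D->refl->G->L'->F->R'->C->plug->C
Char 6 ('C'): step: R->0, L->0 (L advanced); C->plug->C->R->G->L->H->refl->B->L'->A->R'->A->plug->A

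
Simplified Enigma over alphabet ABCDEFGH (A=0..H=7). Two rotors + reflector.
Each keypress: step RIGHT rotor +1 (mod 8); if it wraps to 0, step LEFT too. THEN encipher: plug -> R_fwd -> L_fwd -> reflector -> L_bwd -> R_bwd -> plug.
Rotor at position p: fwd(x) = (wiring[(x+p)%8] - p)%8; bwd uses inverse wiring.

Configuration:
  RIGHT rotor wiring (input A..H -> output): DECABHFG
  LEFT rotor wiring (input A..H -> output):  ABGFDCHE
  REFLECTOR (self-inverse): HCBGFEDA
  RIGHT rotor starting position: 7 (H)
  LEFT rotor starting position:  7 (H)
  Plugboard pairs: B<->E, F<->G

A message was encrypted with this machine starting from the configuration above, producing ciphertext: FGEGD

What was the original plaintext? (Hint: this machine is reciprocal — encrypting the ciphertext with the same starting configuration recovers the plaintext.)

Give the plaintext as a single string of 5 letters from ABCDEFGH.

Answer: BHAEH

Derivation:
Char 1 ('F'): step: R->0, L->0 (L advanced); F->plug->G->R->F->L->C->refl->B->L'->B->R'->E->plug->B
Char 2 ('G'): step: R->1, L=0; G->plug->F->R->E->L->D->refl->G->L'->C->R'->H->plug->H
Char 3 ('E'): step: R->2, L=0; E->plug->B->R->G->L->H->refl->A->L'->A->R'->A->plug->A
Char 4 ('G'): step: R->3, L=0; G->plug->F->R->A->L->A->refl->H->L'->G->R'->B->plug->E
Char 5 ('D'): step: R->4, L=0; D->plug->D->R->C->L->G->refl->D->L'->E->R'->H->plug->H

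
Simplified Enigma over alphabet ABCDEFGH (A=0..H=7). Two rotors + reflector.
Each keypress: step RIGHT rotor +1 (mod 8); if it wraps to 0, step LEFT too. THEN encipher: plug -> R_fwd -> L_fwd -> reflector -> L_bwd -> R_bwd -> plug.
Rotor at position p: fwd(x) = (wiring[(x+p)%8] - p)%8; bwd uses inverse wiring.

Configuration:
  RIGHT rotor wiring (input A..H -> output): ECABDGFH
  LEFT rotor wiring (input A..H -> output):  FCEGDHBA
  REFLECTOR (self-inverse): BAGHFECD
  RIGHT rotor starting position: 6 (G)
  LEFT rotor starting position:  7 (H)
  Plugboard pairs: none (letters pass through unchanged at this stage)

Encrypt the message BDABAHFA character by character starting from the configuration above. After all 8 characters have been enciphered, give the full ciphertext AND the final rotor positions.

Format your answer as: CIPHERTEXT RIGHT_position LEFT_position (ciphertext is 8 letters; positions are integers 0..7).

Char 1 ('B'): step: R->7, L=7; B->plug->B->R->F->L->E->refl->F->L'->D->R'->C->plug->C
Char 2 ('D'): step: R->0, L->0 (L advanced); D->plug->D->R->B->L->C->refl->G->L'->D->R'->E->plug->E
Char 3 ('A'): step: R->1, L=0; A->plug->A->R->B->L->C->refl->G->L'->D->R'->H->plug->H
Char 4 ('B'): step: R->2, L=0; B->plug->B->R->H->L->A->refl->B->L'->G->R'->A->plug->A
Char 5 ('A'): step: R->3, L=0; A->plug->A->R->G->L->B->refl->A->L'->H->R'->G->plug->G
Char 6 ('H'): step: R->4, L=0; H->plug->H->R->F->L->H->refl->D->L'->E->R'->G->plug->G
Char 7 ('F'): step: R->5, L=0; F->plug->F->R->D->L->G->refl->C->L'->B->R'->A->plug->A
Char 8 ('A'): step: R->6, L=0; A->plug->A->R->H->L->A->refl->B->L'->G->R'->C->plug->C
Final: ciphertext=CEHAGGAC, RIGHT=6, LEFT=0

Answer: CEHAGGAC 6 0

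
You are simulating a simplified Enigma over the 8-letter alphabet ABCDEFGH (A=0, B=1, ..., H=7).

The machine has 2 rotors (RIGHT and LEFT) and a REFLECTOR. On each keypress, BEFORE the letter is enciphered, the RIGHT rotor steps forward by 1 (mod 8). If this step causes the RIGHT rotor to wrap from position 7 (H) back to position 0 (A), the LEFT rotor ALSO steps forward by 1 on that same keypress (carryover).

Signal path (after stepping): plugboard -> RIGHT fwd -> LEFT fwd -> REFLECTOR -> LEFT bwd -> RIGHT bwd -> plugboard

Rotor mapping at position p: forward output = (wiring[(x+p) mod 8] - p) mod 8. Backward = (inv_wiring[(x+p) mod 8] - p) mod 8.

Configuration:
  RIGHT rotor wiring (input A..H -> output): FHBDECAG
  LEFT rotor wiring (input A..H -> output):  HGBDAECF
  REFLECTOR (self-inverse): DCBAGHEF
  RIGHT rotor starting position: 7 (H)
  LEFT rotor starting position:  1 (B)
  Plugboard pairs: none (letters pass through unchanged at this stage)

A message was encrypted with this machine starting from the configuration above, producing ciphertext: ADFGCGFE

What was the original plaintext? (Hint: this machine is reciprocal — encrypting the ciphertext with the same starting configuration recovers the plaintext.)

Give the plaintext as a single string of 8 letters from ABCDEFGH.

Answer: EEHDGDHF

Derivation:
Char 1 ('A'): step: R->0, L->2 (L advanced); A->plug->A->R->F->L->D->refl->A->L'->E->R'->E->plug->E
Char 2 ('D'): step: R->1, L=2; D->plug->D->R->D->L->C->refl->B->L'->B->R'->E->plug->E
Char 3 ('F'): step: R->2, L=2; F->plug->F->R->E->L->A->refl->D->L'->F->R'->H->plug->H
Char 4 ('G'): step: R->3, L=2; G->plug->G->R->E->L->A->refl->D->L'->F->R'->D->plug->D
Char 5 ('C'): step: R->4, L=2; C->plug->C->R->E->L->A->refl->D->L'->F->R'->G->plug->G
Char 6 ('G'): step: R->5, L=2; G->plug->G->R->G->L->F->refl->H->L'->A->R'->D->plug->D
Char 7 ('F'): step: R->6, L=2; F->plug->F->R->F->L->D->refl->A->L'->E->R'->H->plug->H
Char 8 ('E'): step: R->7, L=2; E->plug->E->R->E->L->A->refl->D->L'->F->R'->F->plug->F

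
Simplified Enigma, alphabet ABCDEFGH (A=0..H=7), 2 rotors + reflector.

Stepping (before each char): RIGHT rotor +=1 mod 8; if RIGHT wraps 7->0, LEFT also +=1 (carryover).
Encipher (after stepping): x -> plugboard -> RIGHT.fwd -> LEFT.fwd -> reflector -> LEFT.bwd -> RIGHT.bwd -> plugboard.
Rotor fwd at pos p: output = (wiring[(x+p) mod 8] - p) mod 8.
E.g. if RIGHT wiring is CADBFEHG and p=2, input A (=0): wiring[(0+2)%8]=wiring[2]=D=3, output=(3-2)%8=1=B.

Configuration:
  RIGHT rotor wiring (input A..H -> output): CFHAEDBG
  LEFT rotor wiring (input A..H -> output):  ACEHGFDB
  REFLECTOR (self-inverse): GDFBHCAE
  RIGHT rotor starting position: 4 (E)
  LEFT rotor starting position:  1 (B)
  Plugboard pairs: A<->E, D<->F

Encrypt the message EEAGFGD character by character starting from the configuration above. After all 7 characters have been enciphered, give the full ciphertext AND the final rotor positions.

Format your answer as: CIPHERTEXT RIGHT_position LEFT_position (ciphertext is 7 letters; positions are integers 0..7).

Char 1 ('E'): step: R->5, L=1; E->plug->A->R->G->L->A->refl->G->L'->C->R'->F->plug->D
Char 2 ('E'): step: R->6, L=1; E->plug->A->R->D->L->F->refl->C->L'->F->R'->H->plug->H
Char 3 ('A'): step: R->7, L=1; A->plug->E->R->B->L->D->refl->B->L'->A->R'->D->plug->F
Char 4 ('G'): step: R->0, L->2 (L advanced); G->plug->G->R->B->L->F->refl->C->L'->A->R'->D->plug->F
Char 5 ('F'): step: R->1, L=2; F->plug->D->R->D->L->D->refl->B->L'->E->R'->A->plug->E
Char 6 ('G'): step: R->2, L=2; G->plug->G->R->A->L->C->refl->F->L'->B->R'->D->plug->F
Char 7 ('D'): step: R->3, L=2; D->plug->F->R->H->L->A->refl->G->L'->G->R'->D->plug->F
Final: ciphertext=DHFFEFF, RIGHT=3, LEFT=2

Answer: DHFFEFF 3 2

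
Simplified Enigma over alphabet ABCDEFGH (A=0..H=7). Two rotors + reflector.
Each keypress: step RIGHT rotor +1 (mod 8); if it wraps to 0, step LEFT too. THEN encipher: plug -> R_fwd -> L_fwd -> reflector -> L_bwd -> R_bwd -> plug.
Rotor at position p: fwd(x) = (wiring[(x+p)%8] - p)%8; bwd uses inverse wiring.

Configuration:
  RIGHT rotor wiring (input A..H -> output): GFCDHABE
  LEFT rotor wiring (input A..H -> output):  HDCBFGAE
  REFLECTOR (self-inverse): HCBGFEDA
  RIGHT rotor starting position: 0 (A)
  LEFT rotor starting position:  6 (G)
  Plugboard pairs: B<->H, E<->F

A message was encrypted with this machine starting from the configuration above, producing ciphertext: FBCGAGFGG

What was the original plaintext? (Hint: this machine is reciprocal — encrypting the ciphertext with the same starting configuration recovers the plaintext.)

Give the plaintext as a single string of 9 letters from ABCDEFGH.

Answer: DGFBHEDAB

Derivation:
Char 1 ('F'): step: R->1, L=6; F->plug->E->R->H->L->A->refl->H->L'->G->R'->D->plug->D
Char 2 ('B'): step: R->2, L=6; B->plug->H->R->D->L->F->refl->E->L'->E->R'->G->plug->G
Char 3 ('C'): step: R->3, L=6; C->plug->C->R->F->L->D->refl->G->L'->B->R'->E->plug->F
Char 4 ('G'): step: R->4, L=6; G->plug->G->R->G->L->H->refl->A->L'->H->R'->H->plug->B
Char 5 ('A'): step: R->5, L=6; A->plug->A->R->D->L->F->refl->E->L'->E->R'->B->plug->H
Char 6 ('G'): step: R->6, L=6; G->plug->G->R->B->L->G->refl->D->L'->F->R'->F->plug->E
Char 7 ('F'): step: R->7, L=6; F->plug->E->R->E->L->E->refl->F->L'->D->R'->D->plug->D
Char 8 ('G'): step: R->0, L->7 (L advanced); G->plug->G->R->B->L->A->refl->H->L'->G->R'->A->plug->A
Char 9 ('G'): step: R->1, L=7; G->plug->G->R->D->L->D->refl->G->L'->F->R'->H->plug->B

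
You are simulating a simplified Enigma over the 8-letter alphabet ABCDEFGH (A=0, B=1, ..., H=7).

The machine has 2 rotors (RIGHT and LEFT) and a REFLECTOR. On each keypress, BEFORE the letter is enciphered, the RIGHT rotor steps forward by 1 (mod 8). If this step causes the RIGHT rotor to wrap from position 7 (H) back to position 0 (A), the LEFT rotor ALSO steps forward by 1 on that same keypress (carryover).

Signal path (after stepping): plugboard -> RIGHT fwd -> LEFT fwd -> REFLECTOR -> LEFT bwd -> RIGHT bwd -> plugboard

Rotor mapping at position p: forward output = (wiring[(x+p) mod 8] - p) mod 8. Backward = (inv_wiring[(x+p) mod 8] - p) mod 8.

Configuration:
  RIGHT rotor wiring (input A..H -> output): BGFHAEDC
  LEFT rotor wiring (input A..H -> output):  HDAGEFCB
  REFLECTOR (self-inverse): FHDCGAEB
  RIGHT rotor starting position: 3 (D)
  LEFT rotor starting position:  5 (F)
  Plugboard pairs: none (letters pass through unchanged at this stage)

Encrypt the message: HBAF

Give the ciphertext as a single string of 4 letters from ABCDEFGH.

Char 1 ('H'): step: R->4, L=5; H->plug->H->R->D->L->C->refl->D->L'->F->R'->E->plug->E
Char 2 ('B'): step: R->5, L=5; B->plug->B->R->G->L->B->refl->H->L'->H->R'->A->plug->A
Char 3 ('A'): step: R->6, L=5; A->plug->A->R->F->L->D->refl->C->L'->D->R'->C->plug->C
Char 4 ('F'): step: R->7, L=5; F->plug->F->R->B->L->F->refl->A->L'->A->R'->E->plug->E

Answer: EACE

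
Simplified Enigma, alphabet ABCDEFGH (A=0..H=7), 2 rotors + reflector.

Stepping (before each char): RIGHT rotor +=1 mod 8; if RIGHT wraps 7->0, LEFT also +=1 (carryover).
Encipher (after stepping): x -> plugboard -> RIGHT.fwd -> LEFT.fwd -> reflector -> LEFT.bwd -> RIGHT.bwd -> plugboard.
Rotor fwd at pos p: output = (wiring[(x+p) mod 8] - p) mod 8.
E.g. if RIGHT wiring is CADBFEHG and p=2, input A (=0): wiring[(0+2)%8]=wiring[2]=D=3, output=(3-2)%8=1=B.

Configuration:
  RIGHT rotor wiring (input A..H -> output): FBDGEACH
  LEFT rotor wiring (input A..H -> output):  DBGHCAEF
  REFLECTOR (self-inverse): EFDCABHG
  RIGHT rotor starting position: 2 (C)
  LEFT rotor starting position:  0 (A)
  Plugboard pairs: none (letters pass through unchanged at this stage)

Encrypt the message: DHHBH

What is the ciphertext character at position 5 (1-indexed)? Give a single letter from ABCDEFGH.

Char 1 ('D'): step: R->3, L=0; D->plug->D->R->H->L->F->refl->B->L'->B->R'->B->plug->B
Char 2 ('H'): step: R->4, L=0; H->plug->H->R->C->L->G->refl->H->L'->D->R'->D->plug->D
Char 3 ('H'): step: R->5, L=0; H->plug->H->R->H->L->F->refl->B->L'->B->R'->G->plug->G
Char 4 ('B'): step: R->6, L=0; B->plug->B->R->B->L->B->refl->F->L'->H->R'->C->plug->C
Char 5 ('H'): step: R->7, L=0; H->plug->H->R->D->L->H->refl->G->L'->C->R'->C->plug->C

C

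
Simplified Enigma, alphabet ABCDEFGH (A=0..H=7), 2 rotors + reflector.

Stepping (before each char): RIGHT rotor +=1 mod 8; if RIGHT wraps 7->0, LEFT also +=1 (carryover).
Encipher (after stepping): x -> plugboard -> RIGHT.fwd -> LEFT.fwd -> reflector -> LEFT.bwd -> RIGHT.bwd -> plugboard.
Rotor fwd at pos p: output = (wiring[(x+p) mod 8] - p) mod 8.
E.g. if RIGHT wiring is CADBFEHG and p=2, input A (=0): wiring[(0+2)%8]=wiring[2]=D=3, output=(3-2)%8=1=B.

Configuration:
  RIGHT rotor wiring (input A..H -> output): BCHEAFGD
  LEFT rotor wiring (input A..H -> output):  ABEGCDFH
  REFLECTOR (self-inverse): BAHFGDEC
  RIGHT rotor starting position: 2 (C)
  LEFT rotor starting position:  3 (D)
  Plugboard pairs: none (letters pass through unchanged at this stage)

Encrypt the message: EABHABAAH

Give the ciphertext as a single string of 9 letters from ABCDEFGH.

Answer: BFHGGGDDE

Derivation:
Char 1 ('E'): step: R->3, L=3; E->plug->E->R->A->L->D->refl->F->L'->F->R'->B->plug->B
Char 2 ('A'): step: R->4, L=3; A->plug->A->R->E->L->E->refl->G->L'->G->R'->F->plug->F
Char 3 ('B'): step: R->5, L=3; B->plug->B->R->B->L->H->refl->C->L'->D->R'->H->plug->H
Char 4 ('H'): step: R->6, L=3; H->plug->H->R->H->L->B->refl->A->L'->C->R'->G->plug->G
Char 5 ('A'): step: R->7, L=3; A->plug->A->R->E->L->E->refl->G->L'->G->R'->G->plug->G
Char 6 ('B'): step: R->0, L->4 (L advanced); B->plug->B->R->C->L->B->refl->A->L'->G->R'->G->plug->G
Char 7 ('A'): step: R->1, L=4; A->plug->A->R->B->L->H->refl->C->L'->H->R'->D->plug->D
Char 8 ('A'): step: R->2, L=4; A->plug->A->R->F->L->F->refl->D->L'->D->R'->D->plug->D
Char 9 ('H'): step: R->3, L=4; H->plug->H->R->E->L->E->refl->G->L'->A->R'->E->plug->E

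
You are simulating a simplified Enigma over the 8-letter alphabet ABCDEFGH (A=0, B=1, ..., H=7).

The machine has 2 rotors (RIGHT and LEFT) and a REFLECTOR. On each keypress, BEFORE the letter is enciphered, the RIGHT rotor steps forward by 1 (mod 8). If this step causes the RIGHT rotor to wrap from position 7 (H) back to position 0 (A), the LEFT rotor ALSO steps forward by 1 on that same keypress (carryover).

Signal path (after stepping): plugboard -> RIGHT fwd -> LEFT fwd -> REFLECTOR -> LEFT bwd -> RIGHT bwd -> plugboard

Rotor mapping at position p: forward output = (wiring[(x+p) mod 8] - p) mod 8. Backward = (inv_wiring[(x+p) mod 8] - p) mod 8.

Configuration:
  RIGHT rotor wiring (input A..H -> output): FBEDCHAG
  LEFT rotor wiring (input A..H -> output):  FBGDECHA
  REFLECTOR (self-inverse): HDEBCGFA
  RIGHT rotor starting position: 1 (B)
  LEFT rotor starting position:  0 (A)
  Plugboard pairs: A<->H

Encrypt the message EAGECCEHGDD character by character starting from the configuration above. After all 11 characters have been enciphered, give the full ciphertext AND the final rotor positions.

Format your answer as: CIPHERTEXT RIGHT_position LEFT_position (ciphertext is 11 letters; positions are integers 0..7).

Answer: AEDAEGFEFAA 4 1

Derivation:
Char 1 ('E'): step: R->2, L=0; E->plug->E->R->G->L->H->refl->A->L'->H->R'->H->plug->A
Char 2 ('A'): step: R->3, L=0; A->plug->H->R->B->L->B->refl->D->L'->D->R'->E->plug->E
Char 3 ('G'): step: R->4, L=0; G->plug->G->R->A->L->F->refl->G->L'->C->R'->D->plug->D
Char 4 ('E'): step: R->5, L=0; E->plug->E->R->E->L->E->refl->C->L'->F->R'->H->plug->A
Char 5 ('C'): step: R->6, L=0; C->plug->C->R->H->L->A->refl->H->L'->G->R'->E->plug->E
Char 6 ('C'): step: R->7, L=0; C->plug->C->R->C->L->G->refl->F->L'->A->R'->G->plug->G
Char 7 ('E'): step: R->0, L->1 (L advanced); E->plug->E->R->C->L->C->refl->E->L'->H->R'->F->plug->F
Char 8 ('H'): step: R->1, L=1; H->plug->A->R->A->L->A->refl->H->L'->G->R'->E->plug->E
Char 9 ('G'): step: R->2, L=1; G->plug->G->R->D->L->D->refl->B->L'->E->R'->F->plug->F
Char 10 ('D'): step: R->3, L=1; D->plug->D->R->F->L->G->refl->F->L'->B->R'->H->plug->A
Char 11 ('D'): step: R->4, L=1; D->plug->D->R->C->L->C->refl->E->L'->H->R'->H->plug->A
Final: ciphertext=AEDAEGFEFAA, RIGHT=4, LEFT=1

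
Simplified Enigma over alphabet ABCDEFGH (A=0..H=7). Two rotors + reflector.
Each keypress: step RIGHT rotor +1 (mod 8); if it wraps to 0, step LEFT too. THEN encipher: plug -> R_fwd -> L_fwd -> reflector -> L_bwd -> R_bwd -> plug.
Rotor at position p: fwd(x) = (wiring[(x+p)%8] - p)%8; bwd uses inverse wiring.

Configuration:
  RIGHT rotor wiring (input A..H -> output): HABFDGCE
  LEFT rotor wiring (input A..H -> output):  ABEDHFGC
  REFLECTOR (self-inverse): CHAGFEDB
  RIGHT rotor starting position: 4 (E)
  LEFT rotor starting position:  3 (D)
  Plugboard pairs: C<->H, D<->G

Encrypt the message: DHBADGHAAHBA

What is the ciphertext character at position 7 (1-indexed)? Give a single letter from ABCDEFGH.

Char 1 ('D'): step: R->5, L=3; D->plug->G->R->A->L->A->refl->C->L'->C->R'->D->plug->G
Char 2 ('H'): step: R->6, L=3; H->plug->C->R->B->L->E->refl->F->L'->F->R'->G->plug->D
Char 3 ('B'): step: R->7, L=3; B->plug->B->R->A->L->A->refl->C->L'->C->R'->D->plug->G
Char 4 ('A'): step: R->0, L->4 (L advanced); A->plug->A->R->H->L->H->refl->B->L'->B->R'->C->plug->H
Char 5 ('D'): step: R->1, L=4; D->plug->G->R->D->L->G->refl->D->L'->A->R'->B->plug->B
Char 6 ('G'): step: R->2, L=4; G->plug->D->R->E->L->E->refl->F->L'->F->R'->G->plug->D
Char 7 ('H'): step: R->3, L=4; H->plug->C->R->D->L->G->refl->D->L'->A->R'->B->plug->B

B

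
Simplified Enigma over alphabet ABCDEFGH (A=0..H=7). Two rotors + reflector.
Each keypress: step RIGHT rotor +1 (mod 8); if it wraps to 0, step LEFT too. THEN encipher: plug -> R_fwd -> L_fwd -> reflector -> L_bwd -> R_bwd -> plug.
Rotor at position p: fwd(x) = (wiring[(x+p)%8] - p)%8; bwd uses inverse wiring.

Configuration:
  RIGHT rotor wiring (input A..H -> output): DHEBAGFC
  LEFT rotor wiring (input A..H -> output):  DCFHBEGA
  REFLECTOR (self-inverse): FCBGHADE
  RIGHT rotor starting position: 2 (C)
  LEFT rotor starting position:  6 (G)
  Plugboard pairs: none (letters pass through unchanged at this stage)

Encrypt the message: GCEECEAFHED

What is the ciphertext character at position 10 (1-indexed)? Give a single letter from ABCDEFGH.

Char 1 ('G'): step: R->3, L=6; G->plug->G->R->E->L->H->refl->E->L'->D->R'->C->plug->C
Char 2 ('C'): step: R->4, L=6; C->plug->C->R->B->L->C->refl->B->L'->F->R'->H->plug->H
Char 3 ('E'): step: R->5, L=6; E->plug->E->R->C->L->F->refl->A->L'->A->R'->B->plug->B
Char 4 ('E'): step: R->6, L=6; E->plug->E->R->G->L->D->refl->G->L'->H->R'->A->plug->A
Char 5 ('C'): step: R->7, L=6; C->plug->C->R->A->L->A->refl->F->L'->C->R'->E->plug->E
Char 6 ('E'): step: R->0, L->7 (L advanced); E->plug->E->R->A->L->B->refl->C->L'->F->R'->G->plug->G
Char 7 ('A'): step: R->1, L=7; A->plug->A->R->G->L->F->refl->A->L'->E->R'->F->plug->F
Char 8 ('F'): step: R->2, L=7; F->plug->F->R->A->L->B->refl->C->L'->F->R'->H->plug->H
Char 9 ('H'): step: R->3, L=7; H->plug->H->R->B->L->E->refl->H->L'->H->R'->E->plug->E
Char 10 ('E'): step: R->4, L=7; E->plug->E->R->H->L->H->refl->E->L'->B->R'->C->plug->C

C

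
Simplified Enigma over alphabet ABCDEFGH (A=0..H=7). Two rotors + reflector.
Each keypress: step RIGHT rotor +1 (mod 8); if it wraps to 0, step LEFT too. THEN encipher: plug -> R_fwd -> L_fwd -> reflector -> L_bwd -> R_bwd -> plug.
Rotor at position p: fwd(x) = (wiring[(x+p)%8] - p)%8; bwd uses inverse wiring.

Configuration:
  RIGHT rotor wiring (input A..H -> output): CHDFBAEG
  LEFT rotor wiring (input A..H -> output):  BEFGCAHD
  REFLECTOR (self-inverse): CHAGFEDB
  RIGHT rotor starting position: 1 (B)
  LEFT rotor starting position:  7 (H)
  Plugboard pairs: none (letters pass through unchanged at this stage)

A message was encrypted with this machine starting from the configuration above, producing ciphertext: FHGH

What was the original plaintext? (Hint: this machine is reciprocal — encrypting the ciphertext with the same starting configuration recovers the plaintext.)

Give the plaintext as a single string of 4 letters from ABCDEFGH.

Char 1 ('F'): step: R->2, L=7; F->plug->F->R->E->L->H->refl->B->L'->G->R'->D->plug->D
Char 2 ('H'): step: R->3, L=7; H->plug->H->R->A->L->E->refl->F->L'->C->R'->A->plug->A
Char 3 ('G'): step: R->4, L=7; G->plug->G->R->H->L->A->refl->C->L'->B->R'->H->plug->H
Char 4 ('H'): step: R->5, L=7; H->plug->H->R->E->L->H->refl->B->L'->G->R'->F->plug->F

Answer: DAHF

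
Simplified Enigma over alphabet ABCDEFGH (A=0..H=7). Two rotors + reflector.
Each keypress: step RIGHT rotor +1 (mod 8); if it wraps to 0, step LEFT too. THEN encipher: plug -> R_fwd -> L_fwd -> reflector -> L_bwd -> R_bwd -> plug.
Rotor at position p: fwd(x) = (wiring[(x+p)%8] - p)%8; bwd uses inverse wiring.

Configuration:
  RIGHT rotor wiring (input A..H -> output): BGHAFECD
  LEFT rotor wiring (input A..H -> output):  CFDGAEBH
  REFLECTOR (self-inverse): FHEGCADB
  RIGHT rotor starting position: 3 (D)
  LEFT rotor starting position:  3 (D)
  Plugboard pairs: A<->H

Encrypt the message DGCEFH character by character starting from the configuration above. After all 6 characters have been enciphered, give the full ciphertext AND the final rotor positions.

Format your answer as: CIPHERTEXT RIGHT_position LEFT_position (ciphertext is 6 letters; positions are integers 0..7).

Answer: HADCAB 1 4

Derivation:
Char 1 ('D'): step: R->4, L=3; D->plug->D->R->H->L->A->refl->F->L'->B->R'->A->plug->H
Char 2 ('G'): step: R->5, L=3; G->plug->G->R->D->L->G->refl->D->L'->A->R'->H->plug->A
Char 3 ('C'): step: R->6, L=3; C->plug->C->R->D->L->G->refl->D->L'->A->R'->D->plug->D
Char 4 ('E'): step: R->7, L=3; E->plug->E->R->B->L->F->refl->A->L'->H->R'->C->plug->C
Char 5 ('F'): step: R->0, L->4 (L advanced); F->plug->F->R->E->L->G->refl->D->L'->D->R'->H->plug->A
Char 6 ('H'): step: R->1, L=4; H->plug->A->R->F->L->B->refl->H->L'->G->R'->B->plug->B
Final: ciphertext=HADCAB, RIGHT=1, LEFT=4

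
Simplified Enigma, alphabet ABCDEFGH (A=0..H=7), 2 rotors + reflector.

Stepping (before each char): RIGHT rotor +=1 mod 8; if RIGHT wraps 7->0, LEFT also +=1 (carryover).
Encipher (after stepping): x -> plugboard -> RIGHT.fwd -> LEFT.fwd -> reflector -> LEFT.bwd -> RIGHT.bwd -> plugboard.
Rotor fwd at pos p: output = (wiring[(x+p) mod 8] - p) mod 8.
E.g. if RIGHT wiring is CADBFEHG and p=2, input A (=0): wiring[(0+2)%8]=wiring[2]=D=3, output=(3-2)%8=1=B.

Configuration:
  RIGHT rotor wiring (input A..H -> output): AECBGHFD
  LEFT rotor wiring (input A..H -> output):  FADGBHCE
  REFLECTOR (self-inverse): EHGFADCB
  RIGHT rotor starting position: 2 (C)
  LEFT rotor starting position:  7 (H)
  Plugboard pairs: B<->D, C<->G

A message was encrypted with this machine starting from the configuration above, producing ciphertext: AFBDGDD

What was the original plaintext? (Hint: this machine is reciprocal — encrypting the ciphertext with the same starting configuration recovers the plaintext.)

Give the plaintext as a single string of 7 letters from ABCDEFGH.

Char 1 ('A'): step: R->3, L=7; A->plug->A->R->G->L->A->refl->E->L'->D->R'->B->plug->D
Char 2 ('F'): step: R->4, L=7; F->plug->F->R->A->L->F->refl->D->L'->H->R'->D->plug->B
Char 3 ('B'): step: R->5, L=7; B->plug->D->R->D->L->E->refl->A->L'->G->R'->C->plug->G
Char 4 ('D'): step: R->6, L=7; D->plug->B->R->F->L->C->refl->G->L'->B->R'->H->plug->H
Char 5 ('G'): step: R->7, L=7; G->plug->C->R->F->L->C->refl->G->L'->B->R'->B->plug->D
Char 6 ('D'): step: R->0, L->0 (L advanced); D->plug->B->R->E->L->B->refl->H->L'->F->R'->G->plug->C
Char 7 ('D'): step: R->1, L=0; D->plug->B->R->B->L->A->refl->E->L'->H->R'->H->plug->H

Answer: DBGHDCH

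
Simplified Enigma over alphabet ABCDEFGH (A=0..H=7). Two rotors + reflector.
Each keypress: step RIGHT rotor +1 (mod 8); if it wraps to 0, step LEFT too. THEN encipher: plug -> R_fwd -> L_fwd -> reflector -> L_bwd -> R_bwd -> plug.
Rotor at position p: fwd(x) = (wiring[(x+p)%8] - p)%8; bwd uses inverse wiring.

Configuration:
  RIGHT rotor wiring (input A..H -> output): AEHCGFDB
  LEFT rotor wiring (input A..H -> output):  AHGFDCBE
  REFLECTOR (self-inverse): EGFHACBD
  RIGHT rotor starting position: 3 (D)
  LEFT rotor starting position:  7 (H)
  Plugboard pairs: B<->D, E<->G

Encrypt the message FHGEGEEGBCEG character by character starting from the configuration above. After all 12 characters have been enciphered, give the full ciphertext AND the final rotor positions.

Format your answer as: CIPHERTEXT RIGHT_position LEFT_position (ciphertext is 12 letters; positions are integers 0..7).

Answer: CCFGBHHCEHHC 7 0

Derivation:
Char 1 ('F'): step: R->4, L=7; F->plug->F->R->A->L->F->refl->C->L'->H->R'->C->plug->C
Char 2 ('H'): step: R->5, L=7; H->plug->H->R->B->L->B->refl->G->L'->E->R'->C->plug->C
Char 3 ('G'): step: R->6, L=7; G->plug->E->R->B->L->B->refl->G->L'->E->R'->F->plug->F
Char 4 ('E'): step: R->7, L=7; E->plug->G->R->G->L->D->refl->H->L'->D->R'->E->plug->G
Char 5 ('G'): step: R->0, L->0 (L advanced); G->plug->E->R->G->L->B->refl->G->L'->C->R'->D->plug->B
Char 6 ('E'): step: R->1, L=0; E->plug->G->R->A->L->A->refl->E->L'->H->R'->H->plug->H
Char 7 ('E'): step: R->2, L=0; E->plug->G->R->G->L->B->refl->G->L'->C->R'->H->plug->H
Char 8 ('G'): step: R->3, L=0; G->plug->E->R->G->L->B->refl->G->L'->C->R'->C->plug->C
Char 9 ('B'): step: R->4, L=0; B->plug->D->R->F->L->C->refl->F->L'->D->R'->G->plug->E
Char 10 ('C'): step: R->5, L=0; C->plug->C->R->E->L->D->refl->H->L'->B->R'->H->plug->H
Char 11 ('E'): step: R->6, L=0; E->plug->G->R->A->L->A->refl->E->L'->H->R'->H->plug->H
Char 12 ('G'): step: R->7, L=0; G->plug->E->R->D->L->F->refl->C->L'->F->R'->C->plug->C
Final: ciphertext=CCFGBHHCEHHC, RIGHT=7, LEFT=0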